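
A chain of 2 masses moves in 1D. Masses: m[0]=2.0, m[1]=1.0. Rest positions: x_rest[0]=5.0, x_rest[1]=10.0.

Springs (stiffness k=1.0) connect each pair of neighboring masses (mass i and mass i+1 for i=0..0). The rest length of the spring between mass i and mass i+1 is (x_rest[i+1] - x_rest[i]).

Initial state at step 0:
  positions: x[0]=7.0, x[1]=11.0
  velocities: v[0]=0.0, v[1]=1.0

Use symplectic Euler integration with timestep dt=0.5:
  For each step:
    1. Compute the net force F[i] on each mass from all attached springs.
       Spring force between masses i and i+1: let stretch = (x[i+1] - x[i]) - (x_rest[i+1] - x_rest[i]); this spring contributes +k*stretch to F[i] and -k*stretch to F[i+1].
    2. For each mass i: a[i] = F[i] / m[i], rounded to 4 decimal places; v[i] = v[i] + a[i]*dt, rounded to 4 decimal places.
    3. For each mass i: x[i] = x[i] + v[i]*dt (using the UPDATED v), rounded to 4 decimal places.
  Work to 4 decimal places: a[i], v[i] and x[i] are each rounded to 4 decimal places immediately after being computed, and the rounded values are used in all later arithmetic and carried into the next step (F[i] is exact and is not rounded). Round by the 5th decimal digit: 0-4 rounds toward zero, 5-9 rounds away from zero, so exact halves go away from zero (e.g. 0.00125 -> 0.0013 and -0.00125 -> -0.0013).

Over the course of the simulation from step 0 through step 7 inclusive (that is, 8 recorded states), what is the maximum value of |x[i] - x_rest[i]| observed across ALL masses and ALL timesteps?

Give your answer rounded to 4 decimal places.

Answer: 3.3405

Derivation:
Step 0: x=[7.0000 11.0000] v=[0.0000 1.0000]
Step 1: x=[6.8750 11.7500] v=[-0.2500 1.5000]
Step 2: x=[6.7344 12.5313] v=[-0.2813 1.5625]
Step 3: x=[6.6934 13.1134] v=[-0.0821 1.1641]
Step 4: x=[6.8299 13.3405] v=[0.2729 0.4541]
Step 5: x=[7.1552 13.1899] v=[0.6506 -0.3012]
Step 6: x=[7.6099 12.7806] v=[0.9093 -0.8186]
Step 7: x=[8.0859 12.3286] v=[0.9520 -0.9040]
Max displacement = 3.3405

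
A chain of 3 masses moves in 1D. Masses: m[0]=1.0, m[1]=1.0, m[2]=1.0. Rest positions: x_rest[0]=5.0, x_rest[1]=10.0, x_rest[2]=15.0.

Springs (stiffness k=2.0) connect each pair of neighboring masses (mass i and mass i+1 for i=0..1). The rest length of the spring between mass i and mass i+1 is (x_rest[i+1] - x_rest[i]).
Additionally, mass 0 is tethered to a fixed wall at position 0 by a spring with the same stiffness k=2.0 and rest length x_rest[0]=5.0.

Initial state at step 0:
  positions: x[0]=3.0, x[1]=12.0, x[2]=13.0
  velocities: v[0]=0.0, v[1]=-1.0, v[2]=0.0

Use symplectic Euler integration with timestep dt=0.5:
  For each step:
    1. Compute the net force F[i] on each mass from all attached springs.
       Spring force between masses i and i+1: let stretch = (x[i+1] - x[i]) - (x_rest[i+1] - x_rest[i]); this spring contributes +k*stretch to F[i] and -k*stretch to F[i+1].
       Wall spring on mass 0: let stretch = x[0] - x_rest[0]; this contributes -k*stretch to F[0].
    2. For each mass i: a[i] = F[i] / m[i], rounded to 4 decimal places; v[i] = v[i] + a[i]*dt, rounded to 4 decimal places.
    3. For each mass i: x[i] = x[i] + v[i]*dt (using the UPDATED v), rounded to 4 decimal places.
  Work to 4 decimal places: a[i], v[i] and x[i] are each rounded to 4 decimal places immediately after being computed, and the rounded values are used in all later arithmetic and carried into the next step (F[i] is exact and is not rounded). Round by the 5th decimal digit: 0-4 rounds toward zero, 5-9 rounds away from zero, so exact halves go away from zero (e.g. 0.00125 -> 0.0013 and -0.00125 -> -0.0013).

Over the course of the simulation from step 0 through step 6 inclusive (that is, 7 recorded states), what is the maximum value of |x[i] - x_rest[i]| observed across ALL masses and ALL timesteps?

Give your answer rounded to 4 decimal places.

Answer: 4.0000

Derivation:
Step 0: x=[3.0000 12.0000 13.0000] v=[0.0000 -1.0000 0.0000]
Step 1: x=[6.0000 7.5000 15.0000] v=[6.0000 -9.0000 4.0000]
Step 2: x=[6.7500 6.0000 15.7500] v=[1.5000 -3.0000 1.5000]
Step 3: x=[3.7500 9.7500 14.1250] v=[-6.0000 7.5000 -3.2500]
Step 4: x=[1.8750 12.6875 12.8125] v=[-3.7500 5.8750 -2.6250]
Step 5: x=[4.4688 10.2813 13.9375] v=[5.1875 -4.8125 2.2500]
Step 6: x=[7.7344 6.7969 15.7344] v=[6.5312 -6.9688 3.5938]
Max displacement = 4.0000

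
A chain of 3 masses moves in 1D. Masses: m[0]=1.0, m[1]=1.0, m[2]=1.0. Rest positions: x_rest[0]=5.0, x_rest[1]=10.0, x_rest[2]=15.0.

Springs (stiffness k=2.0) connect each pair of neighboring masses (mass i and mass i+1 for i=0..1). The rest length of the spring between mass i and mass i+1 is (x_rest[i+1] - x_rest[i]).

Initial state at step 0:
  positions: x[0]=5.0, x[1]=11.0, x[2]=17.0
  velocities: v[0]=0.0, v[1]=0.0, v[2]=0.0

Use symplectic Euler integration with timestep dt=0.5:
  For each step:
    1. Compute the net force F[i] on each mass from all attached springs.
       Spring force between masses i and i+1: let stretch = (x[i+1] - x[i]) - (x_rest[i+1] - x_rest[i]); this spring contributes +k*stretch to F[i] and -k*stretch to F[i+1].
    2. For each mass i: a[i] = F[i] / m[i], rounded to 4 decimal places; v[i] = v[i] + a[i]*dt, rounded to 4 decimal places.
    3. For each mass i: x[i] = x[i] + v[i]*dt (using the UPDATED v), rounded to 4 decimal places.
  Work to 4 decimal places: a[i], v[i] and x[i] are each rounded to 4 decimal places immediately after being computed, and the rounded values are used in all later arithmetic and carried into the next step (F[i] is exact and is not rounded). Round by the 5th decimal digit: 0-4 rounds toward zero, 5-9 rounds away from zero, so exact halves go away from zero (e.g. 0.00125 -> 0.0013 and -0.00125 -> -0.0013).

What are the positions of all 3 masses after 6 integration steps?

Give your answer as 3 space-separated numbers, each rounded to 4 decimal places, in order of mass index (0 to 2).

Step 0: x=[5.0000 11.0000 17.0000] v=[0.0000 0.0000 0.0000]
Step 1: x=[5.5000 11.0000 16.5000] v=[1.0000 0.0000 -1.0000]
Step 2: x=[6.2500 11.0000 15.7500] v=[1.5000 0.0000 -1.5000]
Step 3: x=[6.8750 11.0000 15.1250] v=[1.2500 0.0000 -1.2500]
Step 4: x=[7.0625 11.0000 14.9375] v=[0.3750 0.0000 -0.3750]
Step 5: x=[6.7188 11.0000 15.2813] v=[-0.6875 0.0000 0.6875]
Step 6: x=[6.0157 11.0001 15.9844] v=[-1.4063 0.0001 1.4062]

Answer: 6.0157 11.0001 15.9844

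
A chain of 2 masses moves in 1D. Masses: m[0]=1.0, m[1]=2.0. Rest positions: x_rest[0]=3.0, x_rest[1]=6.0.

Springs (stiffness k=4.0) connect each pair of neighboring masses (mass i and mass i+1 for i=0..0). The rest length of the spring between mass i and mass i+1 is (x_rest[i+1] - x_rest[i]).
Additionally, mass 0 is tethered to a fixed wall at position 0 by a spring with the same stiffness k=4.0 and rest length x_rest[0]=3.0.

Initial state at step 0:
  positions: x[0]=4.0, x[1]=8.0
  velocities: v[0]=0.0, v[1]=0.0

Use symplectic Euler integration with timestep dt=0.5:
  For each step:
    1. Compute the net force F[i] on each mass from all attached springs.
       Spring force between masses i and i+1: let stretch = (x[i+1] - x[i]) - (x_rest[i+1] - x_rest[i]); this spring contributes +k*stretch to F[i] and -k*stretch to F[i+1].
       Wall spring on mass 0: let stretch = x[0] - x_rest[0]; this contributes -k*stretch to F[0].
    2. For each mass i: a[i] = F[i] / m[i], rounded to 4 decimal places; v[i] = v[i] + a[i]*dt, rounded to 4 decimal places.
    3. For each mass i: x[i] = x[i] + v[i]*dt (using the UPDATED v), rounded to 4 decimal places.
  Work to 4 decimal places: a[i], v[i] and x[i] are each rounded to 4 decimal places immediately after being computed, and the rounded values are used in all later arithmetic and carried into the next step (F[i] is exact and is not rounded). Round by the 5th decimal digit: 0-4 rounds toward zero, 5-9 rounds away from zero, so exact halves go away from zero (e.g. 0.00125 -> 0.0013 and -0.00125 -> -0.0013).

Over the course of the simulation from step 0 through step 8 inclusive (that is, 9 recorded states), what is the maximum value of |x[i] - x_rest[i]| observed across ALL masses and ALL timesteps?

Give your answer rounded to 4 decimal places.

Answer: 2.0156

Derivation:
Step 0: x=[4.0000 8.0000] v=[0.0000 0.0000]
Step 1: x=[4.0000 7.5000] v=[0.0000 -1.0000]
Step 2: x=[3.5000 6.7500] v=[-1.0000 -1.5000]
Step 3: x=[2.7500 5.8750] v=[-1.5000 -1.7500]
Step 4: x=[2.3750 4.9375] v=[-0.7500 -1.8750]
Step 5: x=[2.1875 4.2188] v=[-0.3750 -1.4375]
Step 6: x=[1.8438 3.9844] v=[-0.6874 -0.4688]
Step 7: x=[1.7969 4.1797] v=[-0.0938 0.3906]
Step 8: x=[2.3359 4.6836] v=[1.0780 1.0078]
Max displacement = 2.0156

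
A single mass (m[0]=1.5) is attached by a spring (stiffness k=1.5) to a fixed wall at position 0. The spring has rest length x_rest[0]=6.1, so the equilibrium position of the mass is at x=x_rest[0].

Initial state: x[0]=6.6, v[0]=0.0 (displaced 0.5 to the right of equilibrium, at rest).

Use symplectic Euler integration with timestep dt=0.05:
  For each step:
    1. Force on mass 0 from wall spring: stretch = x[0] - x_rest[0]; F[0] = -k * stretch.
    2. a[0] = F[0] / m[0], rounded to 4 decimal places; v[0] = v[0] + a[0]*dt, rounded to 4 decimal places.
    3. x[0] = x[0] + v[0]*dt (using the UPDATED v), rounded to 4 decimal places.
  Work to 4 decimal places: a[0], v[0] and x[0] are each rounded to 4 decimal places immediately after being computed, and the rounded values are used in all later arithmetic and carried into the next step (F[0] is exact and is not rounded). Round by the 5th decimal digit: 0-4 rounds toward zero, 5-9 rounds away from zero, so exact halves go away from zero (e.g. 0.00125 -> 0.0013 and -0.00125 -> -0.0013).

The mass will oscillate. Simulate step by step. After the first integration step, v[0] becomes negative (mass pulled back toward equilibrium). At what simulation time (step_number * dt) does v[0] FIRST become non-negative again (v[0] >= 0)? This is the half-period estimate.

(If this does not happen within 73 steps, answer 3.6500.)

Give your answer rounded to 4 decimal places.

Step 0: x=[6.6000] v=[0.0000]
Step 1: x=[6.5988] v=[-0.0250]
Step 2: x=[6.5963] v=[-0.0499]
Step 3: x=[6.5926] v=[-0.0747]
Step 4: x=[6.5876] v=[-0.0993]
Step 5: x=[6.5814] v=[-0.1237]
Step 6: x=[6.5740] v=[-0.1478]
Step 7: x=[6.5654] v=[-0.1715]
Step 8: x=[6.5557] v=[-0.1948]
Step 9: x=[6.5448] v=[-0.2176]
Step 10: x=[6.5328] v=[-0.2398]
Step 11: x=[6.5197] v=[-0.2614]
Step 12: x=[6.5056] v=[-0.2824]
Step 13: x=[6.4905] v=[-0.3027]
Step 14: x=[6.4744] v=[-0.3222]
Step 15: x=[6.4574] v=[-0.3409]
Step 16: x=[6.4395] v=[-0.3588]
Step 17: x=[6.4207] v=[-0.3758]
Step 18: x=[6.4011] v=[-0.3918]
Step 19: x=[6.3808] v=[-0.4069]
Step 20: x=[6.3598] v=[-0.4209]
Step 21: x=[6.3381] v=[-0.4339]
Step 22: x=[6.3158] v=[-0.4458]
Step 23: x=[6.2930] v=[-0.4566]
Step 24: x=[6.2697] v=[-0.4663]
Step 25: x=[6.2460] v=[-0.4748]
Step 26: x=[6.2219] v=[-0.4821]
Step 27: x=[6.1975] v=[-0.4882]
Step 28: x=[6.1728] v=[-0.4931]
Step 29: x=[6.1480] v=[-0.4967]
Step 30: x=[6.1230] v=[-0.4991]
Step 31: x=[6.0980] v=[-0.5003]
Step 32: x=[6.0730] v=[-0.5002]
Step 33: x=[6.0481] v=[-0.4989]
Step 34: x=[6.0233] v=[-0.4963]
Step 35: x=[5.9987] v=[-0.4925]
Step 36: x=[5.9743] v=[-0.4874]
Step 37: x=[5.9502] v=[-0.4811]
Step 38: x=[5.9265] v=[-0.4736]
Step 39: x=[5.9033] v=[-0.4649]
Step 40: x=[5.8805] v=[-0.4551]
Step 41: x=[5.8583] v=[-0.4441]
Step 42: x=[5.8367] v=[-0.4320]
Step 43: x=[5.8158] v=[-0.4188]
Step 44: x=[5.7956] v=[-0.4046]
Step 45: x=[5.7761] v=[-0.3894]
Step 46: x=[5.7574] v=[-0.3732]
Step 47: x=[5.7396] v=[-0.3561]
Step 48: x=[5.7227] v=[-0.3381]
Step 49: x=[5.7067] v=[-0.3192]
Step 50: x=[5.6917] v=[-0.2995]
Step 51: x=[5.6777] v=[-0.2791]
Step 52: x=[5.6648] v=[-0.2580]
Step 53: x=[5.6530] v=[-0.2362]
Step 54: x=[5.6423] v=[-0.2139]
Step 55: x=[5.6328] v=[-0.1910]
Step 56: x=[5.6244] v=[-0.1676]
Step 57: x=[5.6172] v=[-0.1438]
Step 58: x=[5.6112] v=[-0.1197]
Step 59: x=[5.6064] v=[-0.0953]
Step 60: x=[5.6029] v=[-0.0706]
Step 61: x=[5.6006] v=[-0.0457]
Step 62: x=[5.5996] v=[-0.0207]
Step 63: x=[5.5998] v=[0.0043]
First v>=0 after going negative at step 63, time=3.1500

Answer: 3.1500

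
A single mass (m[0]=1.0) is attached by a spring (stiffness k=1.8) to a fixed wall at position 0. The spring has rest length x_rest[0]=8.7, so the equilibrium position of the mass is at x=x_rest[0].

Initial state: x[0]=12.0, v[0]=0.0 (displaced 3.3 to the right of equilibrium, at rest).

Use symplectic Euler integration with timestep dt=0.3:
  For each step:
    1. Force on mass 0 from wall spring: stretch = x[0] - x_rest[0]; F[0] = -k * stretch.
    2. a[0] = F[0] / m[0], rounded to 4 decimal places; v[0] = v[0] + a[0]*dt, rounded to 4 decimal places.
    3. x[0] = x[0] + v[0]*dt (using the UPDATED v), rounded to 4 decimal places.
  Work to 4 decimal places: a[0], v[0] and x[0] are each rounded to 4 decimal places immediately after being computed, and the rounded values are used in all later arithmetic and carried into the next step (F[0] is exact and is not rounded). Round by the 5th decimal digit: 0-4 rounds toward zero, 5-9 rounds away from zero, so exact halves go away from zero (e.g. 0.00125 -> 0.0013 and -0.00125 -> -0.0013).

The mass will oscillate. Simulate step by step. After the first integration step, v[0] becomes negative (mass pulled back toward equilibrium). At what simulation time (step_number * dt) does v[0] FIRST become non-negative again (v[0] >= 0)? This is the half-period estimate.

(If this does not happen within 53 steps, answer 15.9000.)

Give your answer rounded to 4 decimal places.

Step 0: x=[12.0000] v=[0.0000]
Step 1: x=[11.4654] v=[-1.7820]
Step 2: x=[10.4828] v=[-3.2753]
Step 3: x=[9.2114] v=[-4.2380]
Step 4: x=[7.8571] v=[-4.5142]
Step 5: x=[6.6394] v=[-4.0590]
Step 6: x=[5.7555] v=[-2.9463]
Step 7: x=[5.3486] v=[-1.3563]
Step 8: x=[5.4847] v=[0.4535]
First v>=0 after going negative at step 8, time=2.4000

Answer: 2.4000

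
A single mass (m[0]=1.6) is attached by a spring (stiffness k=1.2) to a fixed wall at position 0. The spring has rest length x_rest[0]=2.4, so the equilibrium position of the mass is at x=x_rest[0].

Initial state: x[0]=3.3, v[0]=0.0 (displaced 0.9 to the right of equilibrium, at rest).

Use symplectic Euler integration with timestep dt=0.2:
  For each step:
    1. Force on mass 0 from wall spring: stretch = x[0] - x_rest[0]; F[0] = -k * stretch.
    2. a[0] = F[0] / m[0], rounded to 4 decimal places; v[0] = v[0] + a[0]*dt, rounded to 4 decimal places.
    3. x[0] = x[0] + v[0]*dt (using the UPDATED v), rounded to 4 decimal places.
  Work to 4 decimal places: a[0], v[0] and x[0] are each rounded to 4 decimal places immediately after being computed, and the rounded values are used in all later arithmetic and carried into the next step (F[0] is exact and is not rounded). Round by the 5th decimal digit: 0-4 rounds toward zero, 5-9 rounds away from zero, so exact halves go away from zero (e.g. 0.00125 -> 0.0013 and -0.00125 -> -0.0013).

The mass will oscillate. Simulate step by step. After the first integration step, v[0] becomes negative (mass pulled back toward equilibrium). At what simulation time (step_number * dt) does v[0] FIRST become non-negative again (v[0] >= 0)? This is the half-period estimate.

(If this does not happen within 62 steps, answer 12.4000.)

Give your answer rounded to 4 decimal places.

Step 0: x=[3.3000] v=[0.0000]
Step 1: x=[3.2730] v=[-0.1350]
Step 2: x=[3.2198] v=[-0.2660]
Step 3: x=[3.1420] v=[-0.3890]
Step 4: x=[3.0419] v=[-0.5003]
Step 5: x=[2.9226] v=[-0.5966]
Step 6: x=[2.7876] v=[-0.6750]
Step 7: x=[2.6410] v=[-0.7331]
Step 8: x=[2.4871] v=[-0.7693]
Step 9: x=[2.3306] v=[-0.7824]
Step 10: x=[2.1762] v=[-0.7720]
Step 11: x=[2.0285] v=[-0.7384]
Step 12: x=[1.8920] v=[-0.6827]
Step 13: x=[1.7707] v=[-0.6065]
Step 14: x=[1.6683] v=[-0.5121]
Step 15: x=[1.5878] v=[-0.4023]
Step 16: x=[1.5317] v=[-0.2805]
Step 17: x=[1.5016] v=[-0.1503]
Step 18: x=[1.4985] v=[-0.0155]
Step 19: x=[1.5224] v=[0.1197]
First v>=0 after going negative at step 19, time=3.8000

Answer: 3.8000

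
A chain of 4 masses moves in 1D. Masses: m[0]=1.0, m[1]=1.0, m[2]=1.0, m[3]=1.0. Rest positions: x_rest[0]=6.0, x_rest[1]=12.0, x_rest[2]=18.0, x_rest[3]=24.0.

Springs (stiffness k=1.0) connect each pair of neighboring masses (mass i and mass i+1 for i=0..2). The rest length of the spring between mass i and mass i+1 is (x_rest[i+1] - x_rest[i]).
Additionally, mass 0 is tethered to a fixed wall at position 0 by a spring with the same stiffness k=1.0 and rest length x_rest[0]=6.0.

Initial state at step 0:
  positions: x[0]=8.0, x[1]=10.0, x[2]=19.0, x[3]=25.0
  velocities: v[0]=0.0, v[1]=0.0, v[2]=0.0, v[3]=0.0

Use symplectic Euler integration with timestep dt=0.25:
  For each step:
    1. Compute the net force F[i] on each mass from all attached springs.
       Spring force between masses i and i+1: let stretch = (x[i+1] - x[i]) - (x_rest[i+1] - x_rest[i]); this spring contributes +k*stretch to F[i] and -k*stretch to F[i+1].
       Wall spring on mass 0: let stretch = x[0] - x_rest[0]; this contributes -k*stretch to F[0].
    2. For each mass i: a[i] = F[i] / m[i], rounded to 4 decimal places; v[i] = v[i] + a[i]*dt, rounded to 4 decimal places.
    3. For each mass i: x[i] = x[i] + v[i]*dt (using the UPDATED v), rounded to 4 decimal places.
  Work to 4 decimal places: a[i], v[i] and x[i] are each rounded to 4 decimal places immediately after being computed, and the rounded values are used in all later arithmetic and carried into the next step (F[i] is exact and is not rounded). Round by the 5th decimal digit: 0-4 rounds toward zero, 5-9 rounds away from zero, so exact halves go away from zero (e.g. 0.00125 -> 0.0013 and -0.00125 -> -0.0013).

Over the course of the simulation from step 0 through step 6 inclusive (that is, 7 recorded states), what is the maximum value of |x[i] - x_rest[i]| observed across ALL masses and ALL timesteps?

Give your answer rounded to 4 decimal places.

Answer: 2.3230

Derivation:
Step 0: x=[8.0000 10.0000 19.0000 25.0000] v=[0.0000 0.0000 0.0000 0.0000]
Step 1: x=[7.6250 10.4375 18.8125 25.0000] v=[-1.5000 1.7500 -0.7500 0.0000]
Step 2: x=[6.9492 11.2227 18.4883 24.9883] v=[-2.7031 3.1406 -1.2969 -0.0469]
Step 3: x=[6.1062 12.1949 18.1162 24.9453] v=[-3.3720 3.8886 -1.4883 -0.1719]
Step 4: x=[5.2621 13.1566 17.8009 24.8505] v=[-3.3764 3.8468 -1.2614 -0.3792]
Step 5: x=[4.5825 13.9152 17.6359 24.6901] v=[-2.7183 3.0343 -0.6601 -0.6416]
Step 6: x=[4.1998 14.3230 17.6792 24.4638] v=[-1.5308 1.6313 0.1733 -0.9052]
Max displacement = 2.3230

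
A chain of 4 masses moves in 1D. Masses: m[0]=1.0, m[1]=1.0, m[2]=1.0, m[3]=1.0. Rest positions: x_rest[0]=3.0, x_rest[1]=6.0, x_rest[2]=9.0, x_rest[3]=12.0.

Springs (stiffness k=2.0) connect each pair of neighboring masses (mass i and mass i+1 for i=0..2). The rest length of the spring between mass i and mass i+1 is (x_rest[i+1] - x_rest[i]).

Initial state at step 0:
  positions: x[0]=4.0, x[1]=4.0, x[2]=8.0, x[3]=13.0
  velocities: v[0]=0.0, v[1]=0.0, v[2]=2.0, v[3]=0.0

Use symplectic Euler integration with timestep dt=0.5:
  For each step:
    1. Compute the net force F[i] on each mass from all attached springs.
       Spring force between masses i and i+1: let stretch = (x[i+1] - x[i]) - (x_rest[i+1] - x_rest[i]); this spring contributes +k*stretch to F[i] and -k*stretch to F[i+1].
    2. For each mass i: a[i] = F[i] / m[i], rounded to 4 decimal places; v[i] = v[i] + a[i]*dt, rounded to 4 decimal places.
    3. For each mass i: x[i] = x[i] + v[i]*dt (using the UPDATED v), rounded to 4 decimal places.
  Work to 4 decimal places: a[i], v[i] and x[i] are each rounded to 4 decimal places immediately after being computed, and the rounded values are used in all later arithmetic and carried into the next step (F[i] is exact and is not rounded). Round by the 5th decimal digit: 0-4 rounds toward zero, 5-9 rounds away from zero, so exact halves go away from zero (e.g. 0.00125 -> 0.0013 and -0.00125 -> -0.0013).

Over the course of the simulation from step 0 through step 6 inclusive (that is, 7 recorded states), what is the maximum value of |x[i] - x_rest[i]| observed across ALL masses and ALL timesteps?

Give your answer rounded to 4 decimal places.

Step 0: x=[4.0000 4.0000 8.0000 13.0000] v=[0.0000 0.0000 2.0000 0.0000]
Step 1: x=[2.5000 6.0000 9.5000 12.0000] v=[-3.0000 4.0000 3.0000 -2.0000]
Step 2: x=[1.2500 8.0000 10.5000 11.2500] v=[-2.5000 4.0000 2.0000 -1.5000]
Step 3: x=[1.8750 7.8750 10.6250 11.6250] v=[1.2500 -0.2500 0.2500 0.7500]
Step 4: x=[4.0000 6.1250 9.8750 13.0000] v=[4.2500 -3.5000 -1.5000 2.7500]
Step 5: x=[5.6875 5.1875 8.8125 14.3125] v=[3.3750 -1.8750 -2.1250 2.6250]
Step 6: x=[5.6250 6.3125 8.6875 14.3750] v=[-0.1250 2.2500 -0.2500 0.1250]
Max displacement = 2.6875

Answer: 2.6875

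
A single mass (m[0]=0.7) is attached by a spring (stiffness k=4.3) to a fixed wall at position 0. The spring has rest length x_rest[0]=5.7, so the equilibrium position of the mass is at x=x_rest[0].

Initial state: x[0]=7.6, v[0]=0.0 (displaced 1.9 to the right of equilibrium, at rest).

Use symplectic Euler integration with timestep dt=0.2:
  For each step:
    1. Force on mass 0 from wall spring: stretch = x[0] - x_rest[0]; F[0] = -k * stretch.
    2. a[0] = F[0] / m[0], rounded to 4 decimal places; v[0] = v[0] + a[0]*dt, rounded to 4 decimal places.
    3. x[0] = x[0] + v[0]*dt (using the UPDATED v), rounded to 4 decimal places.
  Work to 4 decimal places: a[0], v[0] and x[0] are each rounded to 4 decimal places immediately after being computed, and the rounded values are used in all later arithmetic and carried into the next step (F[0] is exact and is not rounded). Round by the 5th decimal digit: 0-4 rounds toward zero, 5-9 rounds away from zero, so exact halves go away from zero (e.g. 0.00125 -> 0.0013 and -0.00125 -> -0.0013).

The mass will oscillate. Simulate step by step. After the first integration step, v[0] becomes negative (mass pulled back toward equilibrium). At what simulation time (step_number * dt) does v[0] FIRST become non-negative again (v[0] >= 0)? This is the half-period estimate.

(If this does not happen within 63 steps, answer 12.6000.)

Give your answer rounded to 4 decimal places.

Step 0: x=[7.6000] v=[0.0000]
Step 1: x=[7.1331] v=[-2.3343]
Step 2: x=[6.3141] v=[-4.0950]
Step 3: x=[5.3442] v=[-4.8495]
Step 4: x=[4.4617] v=[-4.4124]
Step 5: x=[3.8835] v=[-2.8911]
Step 6: x=[3.7516] v=[-0.6594]
Step 7: x=[4.0985] v=[1.7343]
First v>=0 after going negative at step 7, time=1.4000

Answer: 1.4000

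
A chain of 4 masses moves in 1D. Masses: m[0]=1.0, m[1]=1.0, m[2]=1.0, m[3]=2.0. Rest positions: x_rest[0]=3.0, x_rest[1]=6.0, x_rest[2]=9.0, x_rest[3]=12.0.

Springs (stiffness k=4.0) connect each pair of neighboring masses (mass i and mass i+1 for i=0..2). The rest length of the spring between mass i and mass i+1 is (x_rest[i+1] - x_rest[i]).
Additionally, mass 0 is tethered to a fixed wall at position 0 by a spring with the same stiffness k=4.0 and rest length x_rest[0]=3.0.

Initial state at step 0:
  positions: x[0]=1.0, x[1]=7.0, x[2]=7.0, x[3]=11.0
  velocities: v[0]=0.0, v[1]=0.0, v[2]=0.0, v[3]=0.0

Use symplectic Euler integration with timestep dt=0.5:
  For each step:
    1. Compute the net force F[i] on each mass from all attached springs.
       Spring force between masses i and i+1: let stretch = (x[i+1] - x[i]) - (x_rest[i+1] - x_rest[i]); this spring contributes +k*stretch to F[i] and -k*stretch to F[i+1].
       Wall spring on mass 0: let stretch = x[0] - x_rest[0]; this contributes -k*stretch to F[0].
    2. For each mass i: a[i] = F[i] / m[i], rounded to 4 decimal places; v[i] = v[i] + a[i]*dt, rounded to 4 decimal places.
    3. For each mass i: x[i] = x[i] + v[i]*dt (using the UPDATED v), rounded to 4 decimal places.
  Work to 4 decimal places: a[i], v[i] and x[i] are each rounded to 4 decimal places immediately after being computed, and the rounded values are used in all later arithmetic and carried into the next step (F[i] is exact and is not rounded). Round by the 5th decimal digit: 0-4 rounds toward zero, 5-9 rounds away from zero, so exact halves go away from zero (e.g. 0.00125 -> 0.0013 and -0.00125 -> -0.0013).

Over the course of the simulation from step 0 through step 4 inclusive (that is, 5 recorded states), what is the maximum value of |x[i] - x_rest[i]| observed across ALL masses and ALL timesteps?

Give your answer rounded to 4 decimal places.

Answer: 5.0000

Derivation:
Step 0: x=[1.0000 7.0000 7.0000 11.0000] v=[0.0000 0.0000 0.0000 0.0000]
Step 1: x=[6.0000 1.0000 11.0000 10.5000] v=[10.0000 -12.0000 8.0000 -1.0000]
Step 2: x=[0.0000 10.0000 4.5000 11.7500] v=[-12.0000 18.0000 -13.0000 2.5000]
Step 3: x=[4.0000 3.5000 10.7500 10.8750] v=[8.0000 -13.0000 12.5000 -1.7500]
Step 4: x=[3.5000 4.7500 9.8750 11.4375] v=[-1.0000 2.5000 -1.7500 1.1250]
Max displacement = 5.0000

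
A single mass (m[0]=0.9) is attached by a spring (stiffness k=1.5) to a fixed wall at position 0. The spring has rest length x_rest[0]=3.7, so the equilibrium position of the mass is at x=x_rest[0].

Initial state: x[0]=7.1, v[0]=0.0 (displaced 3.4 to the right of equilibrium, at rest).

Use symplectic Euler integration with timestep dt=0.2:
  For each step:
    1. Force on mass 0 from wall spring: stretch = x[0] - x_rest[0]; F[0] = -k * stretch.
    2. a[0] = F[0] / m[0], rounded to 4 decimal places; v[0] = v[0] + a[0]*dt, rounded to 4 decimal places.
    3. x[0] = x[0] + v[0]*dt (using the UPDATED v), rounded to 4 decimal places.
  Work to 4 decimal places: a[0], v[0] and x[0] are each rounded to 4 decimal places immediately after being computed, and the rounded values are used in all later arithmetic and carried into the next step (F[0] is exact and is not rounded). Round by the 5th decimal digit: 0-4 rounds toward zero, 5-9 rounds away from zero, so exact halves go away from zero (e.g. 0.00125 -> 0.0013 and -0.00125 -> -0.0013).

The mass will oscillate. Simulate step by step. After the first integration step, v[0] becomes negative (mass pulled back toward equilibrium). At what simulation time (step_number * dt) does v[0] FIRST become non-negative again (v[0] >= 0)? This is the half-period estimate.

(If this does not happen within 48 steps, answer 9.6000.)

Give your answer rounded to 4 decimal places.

Answer: 2.6000

Derivation:
Step 0: x=[7.1000] v=[0.0000]
Step 1: x=[6.8733] v=[-1.1333]
Step 2: x=[6.4351] v=[-2.1911]
Step 3: x=[5.8145] v=[-3.1028]
Step 4: x=[5.0530] v=[-3.8076]
Step 5: x=[4.2013] v=[-4.2586]
Step 6: x=[3.3162] v=[-4.4257]
Step 7: x=[2.4566] v=[-4.2978]
Step 8: x=[1.6799] v=[-3.8833]
Step 9: x=[1.0379] v=[-3.2099]
Step 10: x=[0.5734] v=[-2.3225]
Step 11: x=[0.3173] v=[-1.2803]
Step 12: x=[0.2868] v=[-0.1527]
Step 13: x=[0.4838] v=[0.9850]
First v>=0 after going negative at step 13, time=2.6000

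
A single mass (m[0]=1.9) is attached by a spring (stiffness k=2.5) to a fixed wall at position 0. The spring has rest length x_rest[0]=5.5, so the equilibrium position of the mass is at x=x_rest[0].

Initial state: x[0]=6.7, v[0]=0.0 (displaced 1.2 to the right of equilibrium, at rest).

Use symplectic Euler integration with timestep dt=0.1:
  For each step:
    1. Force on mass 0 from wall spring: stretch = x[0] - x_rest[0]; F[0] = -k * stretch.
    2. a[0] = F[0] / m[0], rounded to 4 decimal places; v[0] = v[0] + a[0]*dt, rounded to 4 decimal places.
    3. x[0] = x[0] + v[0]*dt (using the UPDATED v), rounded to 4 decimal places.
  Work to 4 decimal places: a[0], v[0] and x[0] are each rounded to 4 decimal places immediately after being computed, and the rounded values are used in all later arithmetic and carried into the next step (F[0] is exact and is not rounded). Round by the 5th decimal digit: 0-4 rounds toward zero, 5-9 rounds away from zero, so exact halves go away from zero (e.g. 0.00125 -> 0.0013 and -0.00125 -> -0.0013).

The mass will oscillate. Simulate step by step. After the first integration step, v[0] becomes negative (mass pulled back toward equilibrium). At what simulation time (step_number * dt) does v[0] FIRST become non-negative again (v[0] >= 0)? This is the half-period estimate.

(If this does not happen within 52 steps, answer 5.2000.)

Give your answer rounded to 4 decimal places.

Answer: 2.8000

Derivation:
Step 0: x=[6.7000] v=[0.0000]
Step 1: x=[6.6842] v=[-0.1579]
Step 2: x=[6.6528] v=[-0.3137]
Step 3: x=[6.6063] v=[-0.4654]
Step 4: x=[6.5452] v=[-0.6110]
Step 5: x=[6.4704] v=[-0.7485]
Step 6: x=[6.3828] v=[-0.8762]
Step 7: x=[6.2836] v=[-0.9924]
Step 8: x=[6.1741] v=[-1.0955]
Step 9: x=[6.0557] v=[-1.1842]
Step 10: x=[5.9300] v=[-1.2573]
Step 11: x=[5.7986] v=[-1.3139]
Step 12: x=[5.6633] v=[-1.3532]
Step 13: x=[5.5258] v=[-1.3747]
Step 14: x=[5.3880] v=[-1.3781]
Step 15: x=[5.2517] v=[-1.3634]
Step 16: x=[5.1186] v=[-1.3307]
Step 17: x=[4.9906] v=[-1.2805]
Step 18: x=[4.8693] v=[-1.2135]
Step 19: x=[4.7563] v=[-1.1305]
Step 20: x=[4.6530] v=[-1.0326]
Step 21: x=[4.5609] v=[-0.9212]
Step 22: x=[4.4811] v=[-0.7976]
Step 23: x=[4.4148] v=[-0.6635]
Step 24: x=[4.3627] v=[-0.5207]
Step 25: x=[4.3256] v=[-0.3711]
Step 26: x=[4.3039] v=[-0.2166]
Step 27: x=[4.2980] v=[-0.0592]
Step 28: x=[4.3079] v=[0.0990]
First v>=0 after going negative at step 28, time=2.8000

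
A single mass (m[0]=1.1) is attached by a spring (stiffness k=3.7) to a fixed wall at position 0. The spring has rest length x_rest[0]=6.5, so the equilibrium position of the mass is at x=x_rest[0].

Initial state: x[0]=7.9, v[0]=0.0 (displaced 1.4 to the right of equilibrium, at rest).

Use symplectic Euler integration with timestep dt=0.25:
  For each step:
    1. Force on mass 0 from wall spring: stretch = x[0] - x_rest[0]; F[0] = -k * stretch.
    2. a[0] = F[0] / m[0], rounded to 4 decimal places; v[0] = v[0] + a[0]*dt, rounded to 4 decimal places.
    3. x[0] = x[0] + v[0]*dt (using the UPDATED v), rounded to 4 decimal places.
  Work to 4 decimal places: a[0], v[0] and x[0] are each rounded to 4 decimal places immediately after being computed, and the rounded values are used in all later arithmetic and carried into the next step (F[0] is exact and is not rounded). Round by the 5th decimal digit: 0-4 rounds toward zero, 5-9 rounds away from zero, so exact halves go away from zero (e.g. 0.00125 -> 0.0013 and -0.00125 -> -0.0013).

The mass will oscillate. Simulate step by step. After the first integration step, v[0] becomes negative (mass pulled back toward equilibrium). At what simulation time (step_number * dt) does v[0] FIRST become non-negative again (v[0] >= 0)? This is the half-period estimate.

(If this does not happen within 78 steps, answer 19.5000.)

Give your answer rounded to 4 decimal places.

Step 0: x=[7.9000] v=[0.0000]
Step 1: x=[7.6057] v=[-1.1773]
Step 2: x=[7.0789] v=[-2.1071]
Step 3: x=[6.4304] v=[-2.5939]
Step 4: x=[5.7966] v=[-2.5354]
Step 5: x=[5.3106] v=[-1.9439]
Step 6: x=[5.0747] v=[-0.9437]
Step 7: x=[5.1384] v=[0.2549]
First v>=0 after going negative at step 7, time=1.7500

Answer: 1.7500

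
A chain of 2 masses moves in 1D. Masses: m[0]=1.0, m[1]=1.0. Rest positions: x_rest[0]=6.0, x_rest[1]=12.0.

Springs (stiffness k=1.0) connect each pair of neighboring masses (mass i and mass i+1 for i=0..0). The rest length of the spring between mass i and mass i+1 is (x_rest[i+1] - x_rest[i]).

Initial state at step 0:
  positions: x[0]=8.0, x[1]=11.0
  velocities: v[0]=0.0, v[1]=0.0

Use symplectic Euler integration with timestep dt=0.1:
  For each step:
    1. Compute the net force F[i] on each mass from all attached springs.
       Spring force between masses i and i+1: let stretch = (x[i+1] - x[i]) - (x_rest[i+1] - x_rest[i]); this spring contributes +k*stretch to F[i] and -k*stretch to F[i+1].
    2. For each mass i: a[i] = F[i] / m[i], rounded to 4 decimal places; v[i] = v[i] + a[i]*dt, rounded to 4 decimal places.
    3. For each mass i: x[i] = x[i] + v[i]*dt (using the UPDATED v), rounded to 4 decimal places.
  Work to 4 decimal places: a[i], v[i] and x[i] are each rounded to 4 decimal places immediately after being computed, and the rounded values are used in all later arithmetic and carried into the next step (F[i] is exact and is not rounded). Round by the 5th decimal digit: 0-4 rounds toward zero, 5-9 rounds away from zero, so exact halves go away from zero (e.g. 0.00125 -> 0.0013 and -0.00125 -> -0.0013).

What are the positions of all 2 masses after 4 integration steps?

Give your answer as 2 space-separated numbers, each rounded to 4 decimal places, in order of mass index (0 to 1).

Step 0: x=[8.0000 11.0000] v=[0.0000 0.0000]
Step 1: x=[7.9700 11.0300] v=[-0.3000 0.3000]
Step 2: x=[7.9106 11.0894] v=[-0.5940 0.5940]
Step 3: x=[7.8230 11.1770] v=[-0.8761 0.8761]
Step 4: x=[7.7089 11.2911] v=[-1.1407 1.1407]

Answer: 7.7089 11.2911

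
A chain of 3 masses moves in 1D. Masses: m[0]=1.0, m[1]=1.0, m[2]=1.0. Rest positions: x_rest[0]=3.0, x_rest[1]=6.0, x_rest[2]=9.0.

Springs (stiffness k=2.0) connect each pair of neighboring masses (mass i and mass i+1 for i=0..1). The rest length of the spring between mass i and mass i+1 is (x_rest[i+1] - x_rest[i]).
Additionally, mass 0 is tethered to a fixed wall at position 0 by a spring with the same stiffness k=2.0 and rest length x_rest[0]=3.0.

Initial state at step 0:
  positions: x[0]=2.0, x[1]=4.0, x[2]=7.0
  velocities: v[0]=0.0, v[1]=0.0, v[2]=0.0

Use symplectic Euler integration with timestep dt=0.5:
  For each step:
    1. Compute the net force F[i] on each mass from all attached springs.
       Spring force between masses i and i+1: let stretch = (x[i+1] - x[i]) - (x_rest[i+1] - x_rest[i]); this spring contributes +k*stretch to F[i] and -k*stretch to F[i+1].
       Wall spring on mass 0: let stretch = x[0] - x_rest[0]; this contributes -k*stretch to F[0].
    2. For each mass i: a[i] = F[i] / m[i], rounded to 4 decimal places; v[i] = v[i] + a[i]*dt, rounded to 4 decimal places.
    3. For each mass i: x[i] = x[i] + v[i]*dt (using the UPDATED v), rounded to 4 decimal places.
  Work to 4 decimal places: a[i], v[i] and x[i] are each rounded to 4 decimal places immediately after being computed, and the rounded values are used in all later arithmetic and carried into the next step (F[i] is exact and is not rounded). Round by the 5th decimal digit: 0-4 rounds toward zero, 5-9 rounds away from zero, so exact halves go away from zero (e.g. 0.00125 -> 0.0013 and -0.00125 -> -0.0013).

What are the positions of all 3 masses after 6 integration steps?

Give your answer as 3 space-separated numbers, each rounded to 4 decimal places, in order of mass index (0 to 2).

Step 0: x=[2.0000 4.0000 7.0000] v=[0.0000 0.0000 0.0000]
Step 1: x=[2.0000 4.5000 7.0000] v=[0.0000 1.0000 0.0000]
Step 2: x=[2.2500 5.0000 7.2500] v=[0.5000 1.0000 0.5000]
Step 3: x=[2.7500 5.2500 7.8750] v=[1.0000 0.5000 1.2500]
Step 4: x=[3.1250 5.5625 8.6875] v=[0.7500 0.6250 1.6250]
Step 5: x=[3.1563 6.2188 9.4375] v=[0.0625 1.3125 1.5000]
Step 6: x=[3.1407 6.9532 10.0782] v=[-0.0313 1.4687 1.2813]

Answer: 3.1407 6.9532 10.0782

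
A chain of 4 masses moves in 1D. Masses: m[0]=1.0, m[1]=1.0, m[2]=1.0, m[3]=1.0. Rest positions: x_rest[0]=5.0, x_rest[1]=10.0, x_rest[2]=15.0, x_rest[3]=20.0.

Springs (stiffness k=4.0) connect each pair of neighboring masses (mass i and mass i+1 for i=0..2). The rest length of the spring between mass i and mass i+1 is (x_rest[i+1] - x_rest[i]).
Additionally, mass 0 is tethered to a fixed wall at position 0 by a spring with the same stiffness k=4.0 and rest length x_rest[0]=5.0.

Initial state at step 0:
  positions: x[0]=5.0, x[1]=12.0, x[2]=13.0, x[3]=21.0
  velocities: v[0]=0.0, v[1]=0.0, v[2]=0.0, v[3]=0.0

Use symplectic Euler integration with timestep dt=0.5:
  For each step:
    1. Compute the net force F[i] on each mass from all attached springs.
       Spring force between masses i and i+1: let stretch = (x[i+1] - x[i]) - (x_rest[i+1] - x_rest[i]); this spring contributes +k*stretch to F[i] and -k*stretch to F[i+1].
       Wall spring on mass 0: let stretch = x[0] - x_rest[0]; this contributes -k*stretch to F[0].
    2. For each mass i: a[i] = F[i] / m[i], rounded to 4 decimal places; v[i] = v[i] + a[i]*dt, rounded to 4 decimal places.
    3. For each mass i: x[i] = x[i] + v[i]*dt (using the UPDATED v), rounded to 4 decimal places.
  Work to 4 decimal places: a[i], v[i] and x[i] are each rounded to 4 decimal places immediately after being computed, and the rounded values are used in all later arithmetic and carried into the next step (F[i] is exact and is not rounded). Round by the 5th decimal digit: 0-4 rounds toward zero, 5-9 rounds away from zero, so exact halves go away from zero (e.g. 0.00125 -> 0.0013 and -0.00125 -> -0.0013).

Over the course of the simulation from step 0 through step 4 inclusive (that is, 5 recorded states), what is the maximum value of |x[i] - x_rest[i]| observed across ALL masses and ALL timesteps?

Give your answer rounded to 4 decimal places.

Answer: 5.0000

Derivation:
Step 0: x=[5.0000 12.0000 13.0000 21.0000] v=[0.0000 0.0000 0.0000 0.0000]
Step 1: x=[7.0000 6.0000 20.0000 18.0000] v=[4.0000 -12.0000 14.0000 -6.0000]
Step 2: x=[1.0000 15.0000 11.0000 22.0000] v=[-12.0000 18.0000 -18.0000 8.0000]
Step 3: x=[8.0000 6.0000 17.0000 20.0000] v=[14.0000 -18.0000 12.0000 -4.0000]
Step 4: x=[5.0000 10.0000 15.0000 20.0000] v=[-6.0000 8.0000 -4.0000 0.0000]
Max displacement = 5.0000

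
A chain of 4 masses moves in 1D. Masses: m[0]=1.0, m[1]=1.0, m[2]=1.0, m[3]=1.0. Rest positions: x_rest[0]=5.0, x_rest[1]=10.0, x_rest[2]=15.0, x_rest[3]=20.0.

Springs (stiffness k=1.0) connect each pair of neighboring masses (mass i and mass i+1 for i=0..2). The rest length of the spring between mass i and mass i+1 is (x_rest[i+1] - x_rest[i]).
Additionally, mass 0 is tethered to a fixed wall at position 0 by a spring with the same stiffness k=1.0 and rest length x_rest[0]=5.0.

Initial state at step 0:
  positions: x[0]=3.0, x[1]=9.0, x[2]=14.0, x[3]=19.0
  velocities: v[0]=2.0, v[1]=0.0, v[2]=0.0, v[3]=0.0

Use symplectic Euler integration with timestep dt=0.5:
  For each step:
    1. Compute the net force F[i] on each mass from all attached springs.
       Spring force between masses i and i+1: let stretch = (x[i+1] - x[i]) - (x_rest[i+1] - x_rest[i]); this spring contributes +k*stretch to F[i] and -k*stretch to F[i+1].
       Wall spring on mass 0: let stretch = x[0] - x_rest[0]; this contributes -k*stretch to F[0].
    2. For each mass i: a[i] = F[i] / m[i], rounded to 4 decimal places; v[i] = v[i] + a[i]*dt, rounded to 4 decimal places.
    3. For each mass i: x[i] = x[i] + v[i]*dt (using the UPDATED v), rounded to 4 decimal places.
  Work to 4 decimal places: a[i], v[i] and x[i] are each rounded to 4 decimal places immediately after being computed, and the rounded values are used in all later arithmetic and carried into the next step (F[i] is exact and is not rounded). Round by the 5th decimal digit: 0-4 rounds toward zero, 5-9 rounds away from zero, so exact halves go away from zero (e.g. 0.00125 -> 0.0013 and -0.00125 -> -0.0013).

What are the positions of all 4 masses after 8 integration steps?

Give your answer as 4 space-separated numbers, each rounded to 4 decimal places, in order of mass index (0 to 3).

Answer: 4.7201 9.9009 16.6292 20.4045

Derivation:
Step 0: x=[3.0000 9.0000 14.0000 19.0000] v=[2.0000 0.0000 0.0000 0.0000]
Step 1: x=[4.7500 8.7500 14.0000 19.0000] v=[3.5000 -0.5000 0.0000 0.0000]
Step 2: x=[6.3125 8.8125 13.9375 19.0000] v=[3.1250 0.1250 -0.1250 0.0000]
Step 3: x=[6.9219 9.5313 13.8594 18.9844] v=[1.2188 1.4375 -0.1563 -0.0313]
Step 4: x=[6.4532 10.6798 13.9805 18.9375] v=[-0.9375 2.2969 0.2422 -0.0938]
Step 5: x=[5.4278 11.5968 14.5157 18.9014] v=[-2.0508 1.8340 1.0704 -0.0723]
Step 6: x=[4.5877 11.7013 15.4176 19.0189] v=[-1.6802 0.2090 1.8038 0.2349]
Step 7: x=[4.3791 10.9565 16.2908 19.4861] v=[-0.4173 -1.4897 1.7463 0.9343]
Step 8: x=[4.7201 9.9009 16.6292 20.4045] v=[0.6819 -2.1113 0.6768 1.8367]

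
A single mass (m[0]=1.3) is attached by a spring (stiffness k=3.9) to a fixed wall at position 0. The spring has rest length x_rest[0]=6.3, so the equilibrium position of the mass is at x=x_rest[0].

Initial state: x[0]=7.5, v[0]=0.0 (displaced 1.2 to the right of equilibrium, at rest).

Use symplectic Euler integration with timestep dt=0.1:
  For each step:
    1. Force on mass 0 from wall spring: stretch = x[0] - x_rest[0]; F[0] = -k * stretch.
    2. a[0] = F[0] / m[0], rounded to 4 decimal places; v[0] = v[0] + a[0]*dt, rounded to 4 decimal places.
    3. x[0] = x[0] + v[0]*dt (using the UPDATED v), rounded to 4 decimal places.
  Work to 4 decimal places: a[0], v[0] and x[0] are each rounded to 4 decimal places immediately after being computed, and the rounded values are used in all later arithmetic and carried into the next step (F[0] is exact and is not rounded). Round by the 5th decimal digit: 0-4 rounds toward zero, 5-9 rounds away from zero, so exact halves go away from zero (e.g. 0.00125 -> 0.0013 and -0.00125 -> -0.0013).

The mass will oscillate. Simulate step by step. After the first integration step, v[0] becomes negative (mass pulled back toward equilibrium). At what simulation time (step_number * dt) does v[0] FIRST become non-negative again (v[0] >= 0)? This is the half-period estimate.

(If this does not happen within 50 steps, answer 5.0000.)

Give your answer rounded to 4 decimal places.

Answer: 1.9000

Derivation:
Step 0: x=[7.5000] v=[0.0000]
Step 1: x=[7.4640] v=[-0.3600]
Step 2: x=[7.3931] v=[-0.7092]
Step 3: x=[7.2894] v=[-1.0371]
Step 4: x=[7.1560] v=[-1.3339]
Step 5: x=[6.9969] v=[-1.5907]
Step 6: x=[6.8169] v=[-1.7998]
Step 7: x=[6.6214] v=[-1.9549]
Step 8: x=[6.4163] v=[-2.0513]
Step 9: x=[6.2077] v=[-2.0862]
Step 10: x=[6.0019] v=[-2.0585]
Step 11: x=[5.8050] v=[-1.9691]
Step 12: x=[5.6229] v=[-1.8206]
Step 13: x=[5.4612] v=[-1.6175]
Step 14: x=[5.3246] v=[-1.3659]
Step 15: x=[5.2173] v=[-1.0733]
Step 16: x=[5.1425] v=[-0.7485]
Step 17: x=[5.1024] v=[-0.4013]
Step 18: x=[5.0982] v=[-0.0420]
Step 19: x=[5.1301] v=[0.3185]
First v>=0 after going negative at step 19, time=1.9000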